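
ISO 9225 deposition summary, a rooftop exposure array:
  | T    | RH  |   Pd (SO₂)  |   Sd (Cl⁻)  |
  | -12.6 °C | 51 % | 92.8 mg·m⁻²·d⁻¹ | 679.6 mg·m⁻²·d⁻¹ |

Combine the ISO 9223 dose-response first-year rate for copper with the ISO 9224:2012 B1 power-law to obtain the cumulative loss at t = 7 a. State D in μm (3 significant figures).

D(7) = 0.813 μm

copper: T≤10 °C ⇒ hinge +0.126·(-12.6−10) = -2.8476
  sulphur-dioxide contribution → 0.02023 μm/a
  chloride contribution → 0.2017 μm/a
  ⇒ r_corr(copper) = 0.2219 μm/a
Power-law: D(7) = r_corr · 7^0.667
  D(7) = 0.2219 × 7^0.667 = 0.2219 × 3.662 = 0.8126 μm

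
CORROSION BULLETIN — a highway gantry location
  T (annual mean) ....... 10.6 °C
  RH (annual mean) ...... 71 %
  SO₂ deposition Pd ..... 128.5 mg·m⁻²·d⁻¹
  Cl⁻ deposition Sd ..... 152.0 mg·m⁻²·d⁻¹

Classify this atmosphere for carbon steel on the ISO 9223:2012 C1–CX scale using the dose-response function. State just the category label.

carbon steel: temperature factor f = -0.054·(0.6) = -0.0324
  Pd branch = 1.77·Pd^0.52·e^(0.02·RH+f) = 88.56 μm/a
  Cl⁻ term: 0.102·152.0^0.62·exp(0.033·71+0.04·10.6) = 36.56
  r_corr = 88.56 + 36.56 = 125.1 μm/a
Category bounds: 80…200 μm/a bracket r_corr ⇒ C5

C5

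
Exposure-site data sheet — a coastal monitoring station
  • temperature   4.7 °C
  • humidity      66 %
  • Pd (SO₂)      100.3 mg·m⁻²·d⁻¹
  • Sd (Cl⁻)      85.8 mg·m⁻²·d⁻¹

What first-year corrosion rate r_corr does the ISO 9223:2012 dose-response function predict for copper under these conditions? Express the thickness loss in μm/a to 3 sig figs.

copper: temperature factor f = +0.126·(-5.3) = -0.6678
  sulphur-dioxide contribution → 0.4423 μm/a
  chloride contribution → 0.462 μm/a
  total first-year rate 0.9043 μm/a

r_corr = 0.904 μm/a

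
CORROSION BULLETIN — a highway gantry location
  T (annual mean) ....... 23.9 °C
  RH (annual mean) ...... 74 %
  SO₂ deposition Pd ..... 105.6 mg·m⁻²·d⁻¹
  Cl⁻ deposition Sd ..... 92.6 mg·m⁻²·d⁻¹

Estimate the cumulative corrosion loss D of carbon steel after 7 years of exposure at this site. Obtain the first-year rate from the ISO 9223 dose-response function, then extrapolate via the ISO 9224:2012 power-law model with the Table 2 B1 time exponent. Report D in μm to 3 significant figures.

carbon steel: temperature factor f = -0.054·(13.9) = -0.7506
  sulphur-dioxide contribution → 41.41 μm/a
  chloride contribution → 50.54 μm/a
  total first-year rate 91.94 μm/a
Power-law: D(7) = r_corr · 7^0.523
  D(7) = 91.94 × 7^0.523 = 91.94 × 2.767 = 254.4 μm

D(7) = 254 μm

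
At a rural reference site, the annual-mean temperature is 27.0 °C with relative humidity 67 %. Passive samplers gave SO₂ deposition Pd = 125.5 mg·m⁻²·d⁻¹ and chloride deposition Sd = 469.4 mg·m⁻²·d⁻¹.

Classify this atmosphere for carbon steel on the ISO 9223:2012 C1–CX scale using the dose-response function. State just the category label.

C5

carbon steel: T>10 °C ⇒ hinge -0.054·(27.0−10) = -0.9180
  Pd branch = 1.77·Pd^0.52·e^(0.02·RH+f) = 33.31 μm/a
  Sd branch = 0.102·Sd^0.62·e^(0.033·RH+0.04·T) = 124.2 μm/a
  r_corr = 33.31 + 124.2 = 157.5 μm/a
158 μm/a falls in (80, 200] for carbon steel → category C5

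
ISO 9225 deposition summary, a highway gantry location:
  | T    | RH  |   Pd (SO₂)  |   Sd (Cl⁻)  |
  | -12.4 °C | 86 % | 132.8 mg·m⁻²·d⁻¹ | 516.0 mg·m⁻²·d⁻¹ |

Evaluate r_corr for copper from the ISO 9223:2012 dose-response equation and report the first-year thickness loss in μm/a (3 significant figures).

r_corr = 0.846 μm/a

copper: f(T) = +0.126·(T−10) [T≤10 °C] = -2.8224
  Pd branch = 0.0053·Pd^0.26·e^(0.059·RH+f) = 0.1795 μm/a
  Sd branch = 0.01025·Sd^0.27·e^(0.036·RH+0.049·T) = 0.6666 μm/a
  r_corr = 0.1795 + 0.6666 = 0.8461 μm/a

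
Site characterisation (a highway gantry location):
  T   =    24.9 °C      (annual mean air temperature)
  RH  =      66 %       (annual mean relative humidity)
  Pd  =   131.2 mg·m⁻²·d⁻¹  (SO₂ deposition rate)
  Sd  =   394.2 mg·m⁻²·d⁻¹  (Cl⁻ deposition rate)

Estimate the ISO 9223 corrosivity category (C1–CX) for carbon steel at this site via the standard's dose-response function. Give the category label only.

C5

carbon steel: f(T) = -0.054·(T−10) [T>10 °C] = -0.8046
  SO₂ term: 1.77·131.2^0.52·exp(0.02·66-0.8046) = 37.42
  Sd branch = 0.102·Sd^0.62·e^(0.033·RH+0.04·T) = 99.17 μm/a
  sum: 37.42 + 99.17 → r_corr = 136.6 μm/a
Category bounds: 80…200 μm/a bracket r_corr ⇒ C5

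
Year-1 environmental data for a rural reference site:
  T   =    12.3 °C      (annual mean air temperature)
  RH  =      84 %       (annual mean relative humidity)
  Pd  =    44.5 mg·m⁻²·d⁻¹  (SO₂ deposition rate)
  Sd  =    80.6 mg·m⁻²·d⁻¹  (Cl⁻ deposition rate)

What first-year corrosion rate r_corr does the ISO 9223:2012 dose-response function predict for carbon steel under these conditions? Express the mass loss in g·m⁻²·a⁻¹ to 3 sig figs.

carbon steel: f(T) = -0.054·(T−10) [T>10 °C] = -0.1242
  SO₂ term: 1.77·44.5^0.52·exp(0.02·84-0.1242) = 60.37
  Sd branch = 0.102·Sd^0.62·e^(0.033·RH+0.04·T) = 40.56 μm/a
  sum: 60.37 + 40.56 → r_corr = 100.9 μm/a
Convert to mass loss: 100.9 μm/a × 7.85 g/cm³ = 792.2 g·m⁻²·a⁻¹

r_corr = 792 g·m⁻²·a⁻¹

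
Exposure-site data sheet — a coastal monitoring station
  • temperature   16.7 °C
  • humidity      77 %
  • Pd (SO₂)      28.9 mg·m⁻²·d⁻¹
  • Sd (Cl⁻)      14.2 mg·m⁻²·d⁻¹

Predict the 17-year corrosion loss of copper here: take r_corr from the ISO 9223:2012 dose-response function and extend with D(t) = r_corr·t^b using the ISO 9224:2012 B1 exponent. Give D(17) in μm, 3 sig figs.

copper: T>10 °C ⇒ hinge -0.080·(16.7−10) = -0.5360
  SO₂ term: 0.0053·28.9^0.26·exp(0.059·77-0.5360) = 0.6988
  Sd branch = 0.01025·Sd^0.27·e^(0.036·RH+0.049·T) = 0.7605 μm/a
  sum: 0.6988 + 0.7605 → r_corr = 1.459 μm/a
Long-term exponent b (ISO 9224 Table 2, B1) = 0.667
  D(17) = 1.459 × 17^0.667 = 1.459 × 6.618 = 9.657 μm

D(17) = 9.66 μm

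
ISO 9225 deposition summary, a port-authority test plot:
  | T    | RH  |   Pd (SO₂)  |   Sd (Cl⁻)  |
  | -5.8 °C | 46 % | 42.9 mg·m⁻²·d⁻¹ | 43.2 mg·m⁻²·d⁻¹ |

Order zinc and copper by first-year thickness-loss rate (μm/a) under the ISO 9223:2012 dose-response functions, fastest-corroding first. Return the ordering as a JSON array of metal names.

zinc: temperature factor f = +0.038·(-15.8) = -0.6004
  sulphur-dioxide contribution → 0.307 μm/a
  chloride contribution → 0.1321 μm/a
  total first-year rate 0.4391 μm/a
copper: f(T) = +0.126·(T−10) [T≤10 °C] = -1.9908
  sulphur-dioxide contribution → 0.02903 μm/a
  chloride contribution → 0.1117 μm/a
  total first-year rate 0.1407 μm/a
Ordering by μm/a: zinc (0.439) > copper (0.141)

["zinc", "copper"]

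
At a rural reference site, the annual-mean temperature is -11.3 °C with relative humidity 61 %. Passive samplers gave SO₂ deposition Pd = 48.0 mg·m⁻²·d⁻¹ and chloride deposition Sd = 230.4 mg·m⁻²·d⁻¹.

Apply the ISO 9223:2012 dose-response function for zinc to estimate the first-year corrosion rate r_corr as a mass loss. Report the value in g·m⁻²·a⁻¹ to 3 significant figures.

zinc: f(T) = +0.038·(T−10) [T≤10 °C] = -0.8094
  Pd branch = 0.0129·Pd^0.44·e^(0.046·RH+f) = 0.5217 μm/a
  Cl⁻ term: 0.0175·230.4^0.57·exp(0.008·61+0.085·-11.3) = 0.2424
  r_corr = 0.5217 + 0.2424 = 0.7641 μm/a
Convert to mass loss: 0.7641 μm/a × 7.14 g/cm³ = 5.456 g·m⁻²·a⁻¹

r_corr = 5.46 g·m⁻²·a⁻¹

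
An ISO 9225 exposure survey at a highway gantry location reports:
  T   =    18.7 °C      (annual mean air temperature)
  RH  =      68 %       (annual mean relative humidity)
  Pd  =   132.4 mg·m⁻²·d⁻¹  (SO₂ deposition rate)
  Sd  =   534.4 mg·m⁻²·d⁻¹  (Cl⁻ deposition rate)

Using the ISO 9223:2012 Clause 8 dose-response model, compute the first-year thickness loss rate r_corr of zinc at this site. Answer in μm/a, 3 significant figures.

zinc: temperature factor f = -0.071·(8.7) = -0.6177
  Pd branch = 0.0129·Pd^0.44·e^(0.046·RH+f) = 1.363 μm/a
  Cl⁻ term: 0.0175·534.4^0.57·exp(0.008·68+0.085·18.7) = 5.303
  sum: 1.363 + 5.303 → r_corr = 6.665 μm/a

r_corr = 6.67 μm/a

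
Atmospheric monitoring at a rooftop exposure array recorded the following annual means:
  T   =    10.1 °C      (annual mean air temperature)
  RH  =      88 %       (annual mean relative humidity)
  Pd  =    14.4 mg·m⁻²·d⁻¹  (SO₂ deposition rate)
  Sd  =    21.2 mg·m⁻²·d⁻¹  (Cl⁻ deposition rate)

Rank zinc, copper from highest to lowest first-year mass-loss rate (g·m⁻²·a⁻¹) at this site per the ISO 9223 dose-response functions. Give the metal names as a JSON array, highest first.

["copper", "zinc"]

zinc: T>10 °C ⇒ hinge -0.071·(10.1−10) = -0.0071
  SO₂ term: 0.0129·14.4^0.44·exp(0.046·88-0.0071) = 2.373
  Cl⁻ term: 0.0175·21.2^0.57·exp(0.008·88+0.085·10.1) = 0.476
  sum: 2.373 + 0.476 → r_corr = 2.849 μm/a
  mass loss = 2.849 μm/a × 7.14 g/cm³ = 20.34 g·m⁻²·a⁻¹
copper: f(T) = -0.080·(T−10) [T>10 °C] = -0.0080
  SO₂ term: 0.0053·14.4^0.26·exp(0.059·88-0.0080) = 1.892
  Cl⁻ term: 0.01025·21.2^0.27·exp(0.036·88+0.049·10.1) = 0.9112
  sum: 1.892 + 0.9112 → r_corr = 2.803 μm/a
  mass loss = 2.803 μm/a × 8.96 g/cm³ = 25.11 g·m⁻²·a⁻¹
Ordering by g·m⁻²·a⁻¹: copper (25.1) > zinc (20.3)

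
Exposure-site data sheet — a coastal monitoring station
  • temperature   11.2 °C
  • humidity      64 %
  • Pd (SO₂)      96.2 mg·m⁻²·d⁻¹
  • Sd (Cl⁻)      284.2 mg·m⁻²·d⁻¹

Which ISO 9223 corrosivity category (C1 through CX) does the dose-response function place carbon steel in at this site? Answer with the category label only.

C5

carbon steel: T>10 °C ⇒ hinge -0.054·(11.2−10) = -0.0648
  SO₂ term: 1.77·96.2^0.52·exp(0.02·64-0.0648) = 64.12
  Sd branch = 0.102·Sd^0.62·e^(0.033·RH+0.04·T) = 43.82 μm/a
  r_corr = 64.12 + 43.82 = 107.9 μm/a
108 μm/a falls in (80, 200] for carbon steel → category C5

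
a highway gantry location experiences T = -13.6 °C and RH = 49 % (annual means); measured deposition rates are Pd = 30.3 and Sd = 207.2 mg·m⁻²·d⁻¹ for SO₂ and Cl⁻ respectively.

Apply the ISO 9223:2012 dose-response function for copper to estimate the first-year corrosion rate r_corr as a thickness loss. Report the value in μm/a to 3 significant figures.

r_corr = 0.142 μm/a

copper: temperature factor f = +0.126·(-23.6) = -2.9736
  sulphur-dioxide contribution → 0.01185 μm/a
  chloride contribution → 0.1297 μm/a
  ⇒ r_corr(copper) = 0.1415 μm/a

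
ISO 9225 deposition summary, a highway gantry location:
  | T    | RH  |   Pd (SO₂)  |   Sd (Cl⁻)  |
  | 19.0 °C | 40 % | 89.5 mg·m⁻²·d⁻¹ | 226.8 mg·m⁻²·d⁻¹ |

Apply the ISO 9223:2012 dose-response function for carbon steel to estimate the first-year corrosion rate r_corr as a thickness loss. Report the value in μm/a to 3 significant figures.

r_corr = 48.7 μm/a

carbon steel: temperature factor f = -0.054·(9.0) = -0.4860
  SO₂ term: 1.77·89.5^0.52·exp(0.02·40-0.4860) = 25.08
  Sd branch = 0.102·Sd^0.62·e^(0.033·RH+0.04·T) = 23.57 μm/a
  r_corr = 25.08 + 23.57 = 48.65 μm/a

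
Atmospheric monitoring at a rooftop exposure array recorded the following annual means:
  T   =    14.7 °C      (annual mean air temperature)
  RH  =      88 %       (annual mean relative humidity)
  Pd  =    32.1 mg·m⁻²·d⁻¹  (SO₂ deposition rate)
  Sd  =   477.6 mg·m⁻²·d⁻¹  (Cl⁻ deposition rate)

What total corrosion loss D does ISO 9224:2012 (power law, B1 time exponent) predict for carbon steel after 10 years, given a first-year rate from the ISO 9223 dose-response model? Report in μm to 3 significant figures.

carbon steel: temperature factor f = -0.054·(4.7) = -0.2538
  Pd branch = 1.77·Pd^0.52·e^(0.02·RH+f) = 48.47 μm/a
  Sd branch = 0.102·Sd^0.62·e^(0.033·RH+0.04·T) = 153.5 μm/a
  sum: 48.47 + 153.5 → r_corr = 202 μm/a
Power-law: D(10) = r_corr · 10^0.523
  D(10) = 202 × 10^0.523 = 202 × 3.334 = 673.5 μm

D(10) = 674 μm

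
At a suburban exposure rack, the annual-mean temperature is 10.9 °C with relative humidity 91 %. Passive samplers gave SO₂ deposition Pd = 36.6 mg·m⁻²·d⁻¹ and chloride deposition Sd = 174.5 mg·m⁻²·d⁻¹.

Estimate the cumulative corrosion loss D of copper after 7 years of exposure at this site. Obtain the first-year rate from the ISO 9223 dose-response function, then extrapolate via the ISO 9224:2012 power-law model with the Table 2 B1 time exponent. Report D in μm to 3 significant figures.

copper: f(T) = -0.080·(T−10) [T>10 °C] = -0.0720
  sulphur-dioxide contribution → 2.699 μm/a
  chloride contribution → 1.865 μm/a
  ⇒ r_corr(copper) = 4.564 μm/a
Power-law: D(7) = r_corr · 7^0.667
  D(7) = 4.564 × 7^0.667 = 4.564 × 3.662 = 16.71 μm

D(7) = 16.7 μm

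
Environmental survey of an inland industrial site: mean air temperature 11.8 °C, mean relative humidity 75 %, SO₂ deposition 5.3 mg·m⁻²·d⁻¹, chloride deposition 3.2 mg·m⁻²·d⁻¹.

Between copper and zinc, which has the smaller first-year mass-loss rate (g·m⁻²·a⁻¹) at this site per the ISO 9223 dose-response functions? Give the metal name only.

zinc

copper: f(T) = -0.080·(T−10) [T>10 °C] = -0.1440
  SO₂ term: 0.0053·5.3^0.26·exp(0.059·75-0.1440) = 0.5913
  Sd branch = 0.01025·Sd^0.27·e^(0.036·RH+0.049·T) = 0.3722 μm/a
  sum: 0.5913 + 0.3722 → r_corr = 0.9635 μm/a
  mass loss = 0.9635 μm/a × 8.96 g/cm³ = 8.633 g·m⁻²·a⁻¹
zinc: T>10 °C ⇒ hinge -0.071·(11.8−10) = -0.1278
  Pd branch = 0.0129·Pd^0.44·e^(0.046·RH+f) = 0.7449 μm/a
  Sd branch = 0.0175·Sd^0.57·e^(0.008·RH+0.085·T) = 0.1687 μm/a
  sum: 0.7449 + 0.1687 → r_corr = 0.9136 μm/a
  mass loss = 0.9136 μm/a × 7.14 g/cm³ = 6.523 g·m⁻²·a⁻¹
Ordering by g·m⁻²·a⁻¹: copper (8.63) > zinc (6.52)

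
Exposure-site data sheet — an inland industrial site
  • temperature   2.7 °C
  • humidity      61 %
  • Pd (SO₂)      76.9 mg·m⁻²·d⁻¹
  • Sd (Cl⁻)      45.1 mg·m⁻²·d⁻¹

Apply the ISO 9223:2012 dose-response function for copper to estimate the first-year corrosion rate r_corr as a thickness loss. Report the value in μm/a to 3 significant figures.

copper: temperature factor f = +0.126·(-7.3) = -0.9198
  SO₂ term: 0.0053·76.9^0.26·exp(0.059·61-0.9198) = 0.2389
  Cl⁻ term: 0.01025·45.1^0.27·exp(0.036·61+0.049·2.7) = 0.2941
  sum: 0.2389 + 0.2941 → r_corr = 0.533 μm/a

r_corr = 0.533 μm/a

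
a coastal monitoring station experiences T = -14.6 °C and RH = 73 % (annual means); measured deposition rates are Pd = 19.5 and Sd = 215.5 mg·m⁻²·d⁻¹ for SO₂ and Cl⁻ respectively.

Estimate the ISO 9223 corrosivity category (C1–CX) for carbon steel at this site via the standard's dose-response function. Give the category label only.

carbon steel: T≤10 °C ⇒ hinge +0.150·(-14.6−10) = -3.6900
  Pd branch = 1.77·Pd^0.52·e^(0.02·RH+f) = 0.8919 μm/a
  Sd branch = 0.102·Sd^0.62·e^(0.033·RH+0.04·T) = 17.7 μm/a
  sum: 0.8919 + 17.7 → r_corr = 18.59 μm/a
18.6 μm/a falls in (1.3, 25] for carbon steel → category C2

C2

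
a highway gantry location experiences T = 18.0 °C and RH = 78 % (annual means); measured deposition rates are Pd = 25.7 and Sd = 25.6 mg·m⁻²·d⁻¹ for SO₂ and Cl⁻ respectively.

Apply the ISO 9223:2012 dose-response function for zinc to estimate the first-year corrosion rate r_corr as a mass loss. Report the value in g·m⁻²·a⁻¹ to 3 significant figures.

r_corr = 14.7 g·m⁻²·a⁻¹

zinc: temperature factor f = -0.071·(8.0) = -0.5680
  SO₂ term: 0.0129·25.7^0.44·exp(0.046·78-0.5680) = 1.103
  Sd branch = 0.0175·Sd^0.57·e^(0.008·RH+0.085·T) = 0.9576 μm/a
  r_corr = 1.103 + 0.9576 = 2.061 μm/a
Convert to mass loss: 2.061 μm/a × 7.14 g/cm³ = 14.71 g·m⁻²·a⁻¹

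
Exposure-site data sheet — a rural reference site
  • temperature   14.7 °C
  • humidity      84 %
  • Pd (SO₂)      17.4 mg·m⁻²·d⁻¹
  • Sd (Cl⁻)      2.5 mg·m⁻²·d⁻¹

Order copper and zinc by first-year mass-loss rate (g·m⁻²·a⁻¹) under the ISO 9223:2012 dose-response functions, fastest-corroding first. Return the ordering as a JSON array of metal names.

["copper", "zinc"]

copper: temperature factor f = -0.080·(4.7) = -0.3760
  Pd branch = 0.0053·Pd^0.26·e^(0.059·RH+f) = 1.086 μm/a
  Cl⁻ term: 0.01025·2.5^0.27·exp(0.036·84+0.049·14.7) = 0.555
  sum: 1.086 + 0.555 → r_corr = 1.641 μm/a
  mass loss = 1.641 μm/a × 8.96 g/cm³ = 14.7 g·m⁻²·a⁻¹
zinc: f(T) = -0.071·(T−10) [T>10 °C] = -0.3337
  SO₂ term: 0.0129·17.4^0.44·exp(0.046·84-0.3337) = 1.547
  Cl⁻ term: 0.0175·2.5^0.57·exp(0.008·84+0.085·14.7) = 0.2015
  sum: 1.547 + 0.2015 → r_corr = 1.749 μm/a
  mass loss = 1.749 μm/a × 7.14 g/cm³ = 12.49 g·m⁻²·a⁻¹
Ordering by g·m⁻²·a⁻¹: copper (14.7) > zinc (12.5)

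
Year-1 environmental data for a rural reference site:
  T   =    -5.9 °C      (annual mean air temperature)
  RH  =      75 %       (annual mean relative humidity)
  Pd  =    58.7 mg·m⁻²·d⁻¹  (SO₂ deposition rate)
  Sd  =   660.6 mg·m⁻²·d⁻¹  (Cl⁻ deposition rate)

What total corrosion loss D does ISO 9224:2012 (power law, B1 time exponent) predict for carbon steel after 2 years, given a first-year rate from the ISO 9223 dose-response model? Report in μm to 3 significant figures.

D(2) = 85.8 μm

carbon steel: temperature factor f = +0.150·(-15.9) = -2.3850
  SO₂ term: 1.77·58.7^0.52·exp(0.02·75-2.3850) = 6.072
  Sd branch = 0.102·Sd^0.62·e^(0.033·RH+0.04·T) = 53.62 μm/a
  sum: 6.072 + 53.62 → r_corr = 59.69 μm/a
ISO 9224: D(t) = r_corr · t^b with b = 0.523 (carbon steel, B1)
  D(2) = 59.69 × 2^0.523 = 59.69 × 1.437 = 85.78 μm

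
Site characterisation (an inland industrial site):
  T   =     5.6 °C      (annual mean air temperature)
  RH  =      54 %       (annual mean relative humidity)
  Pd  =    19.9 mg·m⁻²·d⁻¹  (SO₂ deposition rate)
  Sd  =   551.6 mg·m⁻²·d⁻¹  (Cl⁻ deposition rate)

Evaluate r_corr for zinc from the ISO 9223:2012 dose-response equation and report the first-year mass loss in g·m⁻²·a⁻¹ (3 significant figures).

r_corr = 14.8 g·m⁻²·a⁻¹

zinc: f(T) = +0.038·(T−10) [T≤10 °C] = -0.1672
  Pd branch = 0.0129·Pd^0.44·e^(0.046·RH+f) = 0.4878 μm/a
  Cl⁻ term: 0.0175·551.6^0.57·exp(0.008·54+0.085·5.6) = 1.585
  r_corr = 0.4878 + 1.585 = 2.073 μm/a
Convert to mass loss: 2.073 μm/a × 7.14 g/cm³ = 14.8 g·m⁻²·a⁻¹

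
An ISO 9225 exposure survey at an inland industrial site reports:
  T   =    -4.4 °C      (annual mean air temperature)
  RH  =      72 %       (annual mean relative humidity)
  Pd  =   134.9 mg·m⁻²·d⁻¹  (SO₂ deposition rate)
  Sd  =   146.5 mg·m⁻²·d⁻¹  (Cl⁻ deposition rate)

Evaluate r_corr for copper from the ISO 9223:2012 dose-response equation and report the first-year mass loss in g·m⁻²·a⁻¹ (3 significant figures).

r_corr = 5.74 g·m⁻²·a⁻¹

copper: temperature factor f = +0.126·(-14.4) = -1.8144
  sulphur-dioxide contribution → 0.2163 μm/a
  chloride contribution → 0.4242 μm/a
  total first-year rate 0.6404 μm/a
Convert to mass loss: 0.6404 μm/a × 8.96 g/cm³ = 5.738 g·m⁻²·a⁻¹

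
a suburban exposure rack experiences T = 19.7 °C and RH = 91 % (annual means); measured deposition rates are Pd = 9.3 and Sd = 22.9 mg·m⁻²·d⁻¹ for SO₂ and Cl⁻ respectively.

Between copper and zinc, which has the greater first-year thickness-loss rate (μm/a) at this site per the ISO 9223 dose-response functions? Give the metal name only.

copper

copper: temperature factor f = -0.080·(9.7) = -0.7760
  sulphur-dioxide contribution → 0.935 μm/a
  chloride contribution → 1.659 μm/a
  ⇒ r_corr(copper) = 2.594 μm/a
zinc: T>10 °C ⇒ hinge -0.071·(19.7−10) = -0.6887
  sulphur-dioxide contribution → 1.137 μm/a
  chloride contribution → 1.152 μm/a
  total first-year rate 2.289 μm/a
Ordering by μm/a: copper (2.59) > zinc (2.29)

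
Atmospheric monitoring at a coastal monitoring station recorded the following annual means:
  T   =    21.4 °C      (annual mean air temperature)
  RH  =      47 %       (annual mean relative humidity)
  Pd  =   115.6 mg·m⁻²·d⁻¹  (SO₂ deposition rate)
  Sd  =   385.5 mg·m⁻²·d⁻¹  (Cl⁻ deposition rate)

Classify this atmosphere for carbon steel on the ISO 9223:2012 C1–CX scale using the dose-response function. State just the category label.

C4

carbon steel: temperature factor f = -0.054·(11.4) = -0.6156
  sulphur-dioxide contribution → 28.95 μm/a
  chloride contribution → 45.42 μm/a
  total first-year rate 74.37 μm/a
Category bounds: 50…80 μm/a bracket r_corr ⇒ C4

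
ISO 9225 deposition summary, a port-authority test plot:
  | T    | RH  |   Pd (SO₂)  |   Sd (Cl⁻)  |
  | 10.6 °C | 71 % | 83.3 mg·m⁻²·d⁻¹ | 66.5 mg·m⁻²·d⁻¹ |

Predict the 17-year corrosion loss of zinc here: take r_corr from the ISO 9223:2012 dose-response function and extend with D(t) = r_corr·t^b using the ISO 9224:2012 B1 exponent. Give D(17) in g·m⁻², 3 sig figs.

D(17) = 221 g·m⁻²

zinc: temperature factor f = -0.071·(0.6) = -0.0426
  sulphur-dioxide contribution → 2.268 μm/a
  chloride contribution → 0.8318 μm/a
  ⇒ r_corr(zinc) = 3.099 μm/a
Long-term exponent b (ISO 9224 Table 2, B1) = 0.813
  D(17) = 3.099 × 17^0.813 = 3.099 × 10.01 = 31.02 μm
  Mass loss = 31.02 μm × 7.14 g/cm³ = 221.5 g·m⁻²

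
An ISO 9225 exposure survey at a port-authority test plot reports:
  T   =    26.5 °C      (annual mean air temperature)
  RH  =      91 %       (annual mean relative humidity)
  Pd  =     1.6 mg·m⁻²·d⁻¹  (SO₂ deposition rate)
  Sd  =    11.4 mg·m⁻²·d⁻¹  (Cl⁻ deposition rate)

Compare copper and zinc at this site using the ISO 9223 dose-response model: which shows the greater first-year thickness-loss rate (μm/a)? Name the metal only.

copper

copper: f(T) = -0.080·(T−10) [T>10 °C] = -1.3200
  sulphur-dioxide contribution → 0.3434 μm/a
  chloride contribution → 1.918 μm/a
  ⇒ r_corr(copper) = 2.261 μm/a
zinc: f(T) = -0.071·(T−10) [T>10 °C] = -1.1715
  sulphur-dioxide contribution → 0.3233 μm/a
  chloride contribution → 1.38 μm/a
  ⇒ r_corr(zinc) = 1.703 μm/a
Ordering by μm/a: copper (2.26) > zinc (1.7)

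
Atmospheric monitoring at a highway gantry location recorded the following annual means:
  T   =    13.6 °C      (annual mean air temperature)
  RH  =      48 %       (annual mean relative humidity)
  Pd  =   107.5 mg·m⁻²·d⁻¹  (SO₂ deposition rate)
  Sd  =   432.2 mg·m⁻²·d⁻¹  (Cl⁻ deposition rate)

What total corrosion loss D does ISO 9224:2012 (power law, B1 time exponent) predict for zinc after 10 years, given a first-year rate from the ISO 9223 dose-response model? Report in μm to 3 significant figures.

D(10) = 21.5 μm

zinc: T>10 °C ⇒ hinge -0.071·(13.6−10) = -0.2556
  Pd branch = 0.0129·Pd^0.44·e^(0.046·RH+f) = 0.7117 μm/a
  Cl⁻ term: 0.0175·432.2^0.57·exp(0.008·48+0.085·13.6) = 2.595
  r_corr = 0.7117 + 2.595 = 3.307 μm/a
ISO 9224: D(t) = r_corr · t^b with b = 0.813 (zinc, B1)
  D(10) = 3.307 × 10^0.813 = 3.307 × 6.501 = 21.5 μm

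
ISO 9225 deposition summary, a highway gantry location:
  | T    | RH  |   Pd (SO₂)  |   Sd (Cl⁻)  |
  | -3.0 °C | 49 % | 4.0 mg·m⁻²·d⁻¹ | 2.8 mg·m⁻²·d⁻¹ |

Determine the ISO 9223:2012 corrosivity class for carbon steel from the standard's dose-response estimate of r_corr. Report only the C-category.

C2

carbon steel: T≤10 °C ⇒ hinge +0.150·(-3.0−10) = -1.9500
  SO₂ term: 1.77·4.0^0.52·exp(0.02·49-1.9500) = 1.38
  Cl⁻ term: 0.102·2.8^0.62·exp(0.033·49+0.04·-3.0) = 0.8629
  sum: 1.38 + 0.8629 → r_corr = 2.243 μm/a
ISO 9223 Table 2 (carbon steel): 1.3 < 2.24 ≤ 25 μm/a ⇒ C2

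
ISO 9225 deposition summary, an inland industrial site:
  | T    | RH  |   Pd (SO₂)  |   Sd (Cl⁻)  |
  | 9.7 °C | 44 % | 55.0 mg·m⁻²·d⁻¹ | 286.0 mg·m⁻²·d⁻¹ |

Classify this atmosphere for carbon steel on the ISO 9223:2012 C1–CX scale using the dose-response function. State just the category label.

C4

carbon steel: f(T) = +0.150·(T−10) [T≤10 °C] = -0.0450
  SO₂ term: 1.77·55.0^0.52·exp(0.02·44-0.0450) = 32.78
  Cl⁻ term: 0.102·286.0^0.62·exp(0.033·44+0.04·9.7) = 21.41
  r_corr = 32.78 + 21.41 = 54.19 μm/a
54.2 μm/a falls in (50, 80] for carbon steel → category C4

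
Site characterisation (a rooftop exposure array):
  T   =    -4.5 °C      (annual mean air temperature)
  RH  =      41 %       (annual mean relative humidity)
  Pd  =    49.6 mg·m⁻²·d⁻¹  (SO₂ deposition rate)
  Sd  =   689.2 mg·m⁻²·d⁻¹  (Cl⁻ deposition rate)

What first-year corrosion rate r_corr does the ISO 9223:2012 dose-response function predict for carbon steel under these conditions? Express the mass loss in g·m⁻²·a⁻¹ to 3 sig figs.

carbon steel: f(T) = +0.150·(T−10) [T≤10 °C] = -2.1750
  sulphur-dioxide contribution → 3.477 μm/a
  chloride contribution → 18.96 μm/a
  total first-year rate 22.43 μm/a
Convert to mass loss: 22.43 μm/a × 7.85 g/cm³ = 176.1 g·m⁻²·a⁻¹

r_corr = 176 g·m⁻²·a⁻¹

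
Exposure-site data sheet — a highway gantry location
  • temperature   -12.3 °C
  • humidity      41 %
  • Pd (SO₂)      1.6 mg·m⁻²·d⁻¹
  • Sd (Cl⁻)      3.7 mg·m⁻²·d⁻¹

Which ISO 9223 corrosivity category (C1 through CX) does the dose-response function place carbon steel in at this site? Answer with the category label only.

carbon steel: T≤10 °C ⇒ hinge +0.150·(-12.3−10) = -3.3450
  Pd branch = 1.77·Pd^0.52·e^(0.02·RH+f) = 0.1809 μm/a
  Cl⁻ term: 0.102·3.7^0.62·exp(0.033·41+0.04·-12.3) = 0.543
  r_corr = 0.1809 + 0.543 = 0.724 μm/a
ISO 9223 Table 2 (carbon steel): 0 < 0.724 ≤ 1.3 μm/a ⇒ C1

C1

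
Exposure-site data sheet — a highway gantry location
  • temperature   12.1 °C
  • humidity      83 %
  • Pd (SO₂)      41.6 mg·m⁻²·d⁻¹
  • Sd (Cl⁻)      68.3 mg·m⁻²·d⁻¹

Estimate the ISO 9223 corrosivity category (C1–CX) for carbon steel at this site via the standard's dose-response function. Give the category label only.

carbon steel: temperature factor f = -0.054·(2.1) = -0.1134
  sulphur-dioxide contribution → 57.75 μm/a
  chloride contribution → 35.13 μm/a
  total first-year rate 92.88 μm/a
Category bounds: 80…200 μm/a bracket r_corr ⇒ C5

C5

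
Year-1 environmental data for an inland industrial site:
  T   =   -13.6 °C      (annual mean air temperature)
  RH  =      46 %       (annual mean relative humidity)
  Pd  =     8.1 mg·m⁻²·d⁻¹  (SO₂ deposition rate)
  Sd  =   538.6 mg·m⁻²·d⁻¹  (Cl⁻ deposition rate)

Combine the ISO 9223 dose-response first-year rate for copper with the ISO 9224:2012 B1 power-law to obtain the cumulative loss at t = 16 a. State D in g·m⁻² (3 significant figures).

D(16) = 8.98 g·m⁻²

copper: temperature factor f = +0.126·(-23.6) = -2.9736
  sulphur-dioxide contribution → 0.007043 μm/a
  chloride contribution → 0.1506 μm/a
  ⇒ r_corr(copper) = 0.1577 μm/a
Power-law: D(16) = r_corr · 16^0.667
  D(16) = 0.1577 × 16^0.667 = 0.1577 × 6.355 = 1.002 μm
  Mass loss = 1.002 μm × 8.96 g/cm³ = 8.979 g·m⁻²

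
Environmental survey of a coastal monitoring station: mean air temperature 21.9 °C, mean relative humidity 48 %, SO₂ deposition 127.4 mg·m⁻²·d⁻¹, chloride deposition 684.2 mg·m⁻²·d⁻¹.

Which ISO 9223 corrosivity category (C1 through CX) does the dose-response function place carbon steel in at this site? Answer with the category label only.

carbon steel: T>10 °C ⇒ hinge -0.054·(21.9−10) = -0.6426
  sulphur-dioxide contribution → 30.23 μm/a
  chloride contribution → 68.36 μm/a
  total first-year rate 98.59 μm/a
98.6 μm/a falls in (80, 200] for carbon steel → category C5

C5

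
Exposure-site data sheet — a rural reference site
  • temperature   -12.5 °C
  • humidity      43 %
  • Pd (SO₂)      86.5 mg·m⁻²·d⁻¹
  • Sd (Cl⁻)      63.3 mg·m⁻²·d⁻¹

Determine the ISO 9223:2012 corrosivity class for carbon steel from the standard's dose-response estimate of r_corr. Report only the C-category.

carbon steel: temperature factor f = +0.150·(-22.5) = -3.3750
  Pd branch = 1.77·Pd^0.52·e^(0.02·RH+f) = 1.455 μm/a
  Sd branch = 0.102·Sd^0.62·e^(0.033·RH+0.04·T) = 3.346 μm/a
  r_corr = 1.455 + 3.346 = 4.802 μm/a
4.8 μm/a falls in (1.3, 25] for carbon steel → category C2

C2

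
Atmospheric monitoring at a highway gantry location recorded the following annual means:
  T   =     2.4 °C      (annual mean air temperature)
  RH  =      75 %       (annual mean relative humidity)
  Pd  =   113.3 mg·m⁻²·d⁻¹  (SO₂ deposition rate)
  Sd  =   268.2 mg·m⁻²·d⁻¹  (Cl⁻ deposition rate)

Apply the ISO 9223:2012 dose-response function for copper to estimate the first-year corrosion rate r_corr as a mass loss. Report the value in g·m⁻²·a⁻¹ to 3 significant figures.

r_corr = 12.2 g·m⁻²·a⁻¹

copper: T≤10 °C ⇒ hinge +0.126·(2.4−10) = -0.9576
  sulphur-dioxide contribution → 0.5811 μm/a
  chloride contribution → 0.7764 μm/a
  total first-year rate 1.357 μm/a
Convert to mass loss: 1.357 μm/a × 8.96 g/cm³ = 12.16 g·m⁻²·a⁻¹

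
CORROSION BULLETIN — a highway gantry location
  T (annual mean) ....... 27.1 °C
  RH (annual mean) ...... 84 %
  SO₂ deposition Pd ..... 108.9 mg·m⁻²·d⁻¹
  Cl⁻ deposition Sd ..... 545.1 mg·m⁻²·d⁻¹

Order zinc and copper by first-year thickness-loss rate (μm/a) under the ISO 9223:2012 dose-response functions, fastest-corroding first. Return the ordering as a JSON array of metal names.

zinc: temperature factor f = -0.071·(17.1) = -1.2141
  SO₂ term: 0.0129·108.9^0.44·exp(0.046·84-1.2141) = 1.438
  Sd branch = 0.0175·Sd^0.57·e^(0.008·RH+0.085·T) = 12.45 μm/a
  sum: 1.438 + 12.45 → r_corr = 13.89 μm/a
copper: T>10 °C ⇒ hinge -0.080·(27.1−10) = -1.3680
  Pd branch = 0.0053·Pd^0.26·e^(0.059·RH+f) = 0.6489 μm/a
  Cl⁻ term: 0.01025·545.1^0.27·exp(0.036·84+0.049·27.1) = 4.361
  r_corr = 0.6489 + 4.361 = 5.01 μm/a
Ordering by μm/a: zinc (13.9) > copper (5.01)

["zinc", "copper"]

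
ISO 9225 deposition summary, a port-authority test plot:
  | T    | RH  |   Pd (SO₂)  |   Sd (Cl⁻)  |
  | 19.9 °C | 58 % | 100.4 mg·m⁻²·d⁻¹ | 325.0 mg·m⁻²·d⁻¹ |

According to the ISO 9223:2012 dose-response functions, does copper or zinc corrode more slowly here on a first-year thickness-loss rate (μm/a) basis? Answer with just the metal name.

copper: temperature factor f = -0.080·(9.9) = -0.7920
  sulphur-dioxide contribution → 0.2437 μm/a
  chloride contribution → 1.045 μm/a
  ⇒ r_corr(copper) = 1.289 μm/a
zinc: temperature factor f = -0.071·(9.9) = -0.7029
  sulphur-dioxide contribution → 0.6995 μm/a
  chloride contribution → 4.083 μm/a
  total first-year rate 4.782 μm/a
Ordering by μm/a: zinc (4.78) > copper (1.29)

copper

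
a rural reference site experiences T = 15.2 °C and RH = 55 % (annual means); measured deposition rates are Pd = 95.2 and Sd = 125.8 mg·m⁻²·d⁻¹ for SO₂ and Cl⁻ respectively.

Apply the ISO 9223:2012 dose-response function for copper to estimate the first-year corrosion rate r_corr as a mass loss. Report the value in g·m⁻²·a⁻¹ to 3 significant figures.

copper: temperature factor f = -0.080·(5.2) = -0.4160
  SO₂ term: 0.0053·95.2^0.26·exp(0.059·55-0.4160) = 0.2933
  Sd branch = 0.01025·Sd^0.27·e^(0.036·RH+0.049·T) = 0.5768 μm/a
  sum: 0.2933 + 0.5768 → r_corr = 0.8701 μm/a
Convert to mass loss: 0.8701 μm/a × 8.96 g/cm³ = 7.796 g·m⁻²·a⁻¹

r_corr = 7.80 g·m⁻²·a⁻¹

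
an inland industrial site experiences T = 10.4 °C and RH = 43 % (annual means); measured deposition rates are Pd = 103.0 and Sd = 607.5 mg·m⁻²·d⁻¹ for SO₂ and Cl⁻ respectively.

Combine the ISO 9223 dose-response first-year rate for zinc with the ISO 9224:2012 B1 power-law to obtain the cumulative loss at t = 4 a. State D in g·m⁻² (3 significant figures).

zinc: T>10 °C ⇒ hinge -0.071·(10.4−10) = -0.0284
  Pd branch = 0.0129·Pd^0.44·e^(0.046·RH+f) = 0.6965 μm/a
  Cl⁻ term: 0.0175·607.5^0.57·exp(0.008·43+0.085·10.4) = 2.307
  sum: 0.6965 + 2.307 → r_corr = 3.003 μm/a
Power-law: D(4) = r_corr · 4^0.813
  D(4) = 3.003 × 4^0.813 = 3.003 × 3.087 = 9.269 μm
  Mass loss = 9.269 μm × 7.14 g/cm³ = 66.18 g·m⁻²

D(4) = 66.2 g·m⁻²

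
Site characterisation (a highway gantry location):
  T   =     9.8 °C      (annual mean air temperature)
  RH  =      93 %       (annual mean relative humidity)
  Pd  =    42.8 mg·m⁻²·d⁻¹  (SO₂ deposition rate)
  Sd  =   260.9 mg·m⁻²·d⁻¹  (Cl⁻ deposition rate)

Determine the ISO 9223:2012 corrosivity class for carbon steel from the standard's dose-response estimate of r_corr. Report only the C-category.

carbon steel: temperature factor f = +0.150·(-0.2) = -0.0300
  SO₂ term: 1.77·42.8^0.52·exp(0.02·93-0.0300) = 77.82
  Sd branch = 0.102·Sd^0.62·e^(0.033·RH+0.04·T) = 102.3 μm/a
  sum: 77.82 + 102.3 → r_corr = 180.1 μm/a
ISO 9223 Table 2 (carbon steel): 80 < 180 ≤ 200 μm/a ⇒ C5

C5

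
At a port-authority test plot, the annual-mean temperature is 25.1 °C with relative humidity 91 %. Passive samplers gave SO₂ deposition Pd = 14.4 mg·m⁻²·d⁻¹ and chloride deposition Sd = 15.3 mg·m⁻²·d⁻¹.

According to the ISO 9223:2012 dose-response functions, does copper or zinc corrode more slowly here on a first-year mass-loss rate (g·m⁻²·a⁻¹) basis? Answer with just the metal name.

copper: temperature factor f = -0.080·(15.1) = -1.2080
  Pd branch = 0.0053·Pd^0.26·e^(0.059·RH+f) = 0.6801 μm/a
  Cl⁻ term: 0.01025·15.3^0.27·exp(0.036·91+0.049·25.1) = 1.939
  sum: 0.6801 + 1.939 → r_corr = 2.619 μm/a
  mass loss = 2.619 μm/a × 8.96 g/cm³ = 23.46 g·m⁻²·a⁻¹
zinc: f(T) = -0.071·(T−10) [T>10 °C] = -1.0721
  Pd branch = 0.0129·Pd^0.44·e^(0.046·RH+f) = 0.9389 μm/a
  Sd branch = 0.0175·Sd^0.57·e^(0.008·RH+0.085·T) = 1.449 μm/a
  sum: 0.9389 + 1.449 → r_corr = 2.388 μm/a
  mass loss = 2.388 μm/a × 7.14 g/cm³ = 17.05 g·m⁻²·a⁻¹
Ordering by g·m⁻²·a⁻¹: copper (23.5) > zinc (17)

zinc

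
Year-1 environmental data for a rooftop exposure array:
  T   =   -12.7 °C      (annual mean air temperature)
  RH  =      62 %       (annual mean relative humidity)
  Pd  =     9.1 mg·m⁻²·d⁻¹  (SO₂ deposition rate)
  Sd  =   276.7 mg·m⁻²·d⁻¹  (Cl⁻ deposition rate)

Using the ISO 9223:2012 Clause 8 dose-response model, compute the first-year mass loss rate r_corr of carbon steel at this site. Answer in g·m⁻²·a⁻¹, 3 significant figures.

r_corr = 127 g·m⁻²·a⁻¹

carbon steel: T≤10 °C ⇒ hinge +0.150·(-12.7−10) = -3.4050
  sulphur-dioxide contribution → 0.6404 μm/a
  chloride contribution → 15.51 μm/a
  ⇒ r_corr(carbon steel) = 16.15 μm/a
Convert to mass loss: 16.15 μm/a × 7.85 g/cm³ = 126.8 g·m⁻²·a⁻¹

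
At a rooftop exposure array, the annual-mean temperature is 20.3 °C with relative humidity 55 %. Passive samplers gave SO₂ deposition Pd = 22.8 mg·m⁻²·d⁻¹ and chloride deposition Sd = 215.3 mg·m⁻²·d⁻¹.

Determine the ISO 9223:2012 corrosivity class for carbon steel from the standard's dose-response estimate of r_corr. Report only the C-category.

carbon steel: f(T) = -0.054·(T−10) [T>10 °C] = -0.5562
  SO₂ term: 1.77·22.8^0.52·exp(0.02·55-0.5562) = 15.5
  Cl⁻ term: 0.102·215.3^0.62·exp(0.033·55+0.04·20.3) = 39.44
  r_corr = 15.5 + 39.44 = 54.94 μm/a
Category bounds: 50…80 μm/a bracket r_corr ⇒ C4

C4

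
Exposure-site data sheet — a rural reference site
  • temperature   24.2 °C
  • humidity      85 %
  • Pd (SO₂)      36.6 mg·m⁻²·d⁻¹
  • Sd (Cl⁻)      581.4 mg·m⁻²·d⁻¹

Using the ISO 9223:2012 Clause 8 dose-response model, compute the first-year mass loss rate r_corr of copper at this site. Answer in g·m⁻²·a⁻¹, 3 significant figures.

r_corr = 41.6 g·m⁻²·a⁻¹

copper: f(T) = -0.080·(T−10) [T>10 °C] = -1.1360
  sulphur-dioxide contribution → 0.6537 μm/a
  chloride contribution → 3.991 μm/a
  total first-year rate 4.645 μm/a
Convert to mass loss: 4.645 μm/a × 8.96 g/cm³ = 41.62 g·m⁻²·a⁻¹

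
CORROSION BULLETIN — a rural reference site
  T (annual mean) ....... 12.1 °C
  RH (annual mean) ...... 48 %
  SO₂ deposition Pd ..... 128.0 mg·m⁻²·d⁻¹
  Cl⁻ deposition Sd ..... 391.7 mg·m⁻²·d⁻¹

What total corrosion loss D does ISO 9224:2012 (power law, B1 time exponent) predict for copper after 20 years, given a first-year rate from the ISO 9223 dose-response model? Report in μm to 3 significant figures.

copper: T>10 °C ⇒ hinge -0.080·(12.1−10) = -0.1680
  SO₂ term: 0.0053·128.0^0.26·exp(0.059·48-0.1680) = 0.2686
  Sd branch = 0.01025·Sd^0.27·e^(0.036·RH+0.049·T) = 0.5233 μm/a
  sum: 0.2686 + 0.5233 → r_corr = 0.7919 μm/a
Power-law: D(20) = r_corr · 20^0.667
  D(20) = 0.7919 × 20^0.667 = 0.7919 × 7.375 = 5.841 μm

D(20) = 5.84 μm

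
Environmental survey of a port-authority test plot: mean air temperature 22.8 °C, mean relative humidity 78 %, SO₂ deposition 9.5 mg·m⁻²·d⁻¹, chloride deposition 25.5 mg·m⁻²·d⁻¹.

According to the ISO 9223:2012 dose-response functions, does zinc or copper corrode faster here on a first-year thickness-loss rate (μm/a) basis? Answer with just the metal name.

zinc: T>10 °C ⇒ hinge -0.071·(22.8−10) = -0.9088
  sulphur-dioxide contribution → 0.5062 μm/a
  chloride contribution → 1.437 μm/a
  total first-year rate 1.943 μm/a
copper: T>10 °C ⇒ hinge -0.080·(22.8−10) = -1.0240
  sulphur-dioxide contribution → 0.3407 μm/a
  chloride contribution → 1.245 μm/a
  total first-year rate 1.586 μm/a
Ordering by μm/a: zinc (1.94) > copper (1.59)

zinc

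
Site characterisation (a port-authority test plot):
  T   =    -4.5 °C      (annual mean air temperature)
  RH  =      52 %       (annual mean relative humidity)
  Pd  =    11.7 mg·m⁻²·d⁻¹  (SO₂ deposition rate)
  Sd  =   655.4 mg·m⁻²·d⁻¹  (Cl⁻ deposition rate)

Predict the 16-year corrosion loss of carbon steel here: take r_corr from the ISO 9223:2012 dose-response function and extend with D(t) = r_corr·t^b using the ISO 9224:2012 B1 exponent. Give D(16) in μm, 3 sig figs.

D(16) = 121 μm

carbon steel: T≤10 °C ⇒ hinge +0.150·(-4.5−10) = -2.1750
  SO₂ term: 1.77·11.7^0.52·exp(0.02·52-2.1750) = 2.044
  Sd branch = 0.102·Sd^0.62·e^(0.033·RH+0.04·T) = 26.42 μm/a
  r_corr = 2.044 + 26.42 = 28.46 μm/a
ISO 9224: D(t) = r_corr · t^b with b = 0.523 (carbon steel, B1)
  D(16) = 28.46 × 16^0.523 = 28.46 × 4.263 = 121.3 μm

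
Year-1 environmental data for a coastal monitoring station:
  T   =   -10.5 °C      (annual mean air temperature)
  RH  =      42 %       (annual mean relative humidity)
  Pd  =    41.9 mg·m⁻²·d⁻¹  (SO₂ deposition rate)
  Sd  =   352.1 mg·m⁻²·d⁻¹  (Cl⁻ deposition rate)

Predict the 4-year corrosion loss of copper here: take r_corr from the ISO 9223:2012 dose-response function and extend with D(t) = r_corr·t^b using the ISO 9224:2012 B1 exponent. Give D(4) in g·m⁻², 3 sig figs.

D(4) = 3.34 g·m⁻²

copper: f(T) = +0.126·(T−10) [T≤10 °C] = -2.5830
  Pd branch = 0.0053·Pd^0.26·e^(0.059·RH+f) = 0.0126 μm/a
  Cl⁻ term: 0.01025·352.1^0.27·exp(0.036·42+0.049·-10.5) = 0.1354
  r_corr = 0.0126 + 0.1354 = 0.148 μm/a
ISO 9224: D(t) = r_corr · t^b with b = 0.667 (copper, B1)
  D(4) = 0.148 × 4^0.667 = 0.148 × 2.521 = 0.373 μm
  Mass loss = 0.373 μm × 8.96 g/cm³ = 3.343 g·m⁻²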